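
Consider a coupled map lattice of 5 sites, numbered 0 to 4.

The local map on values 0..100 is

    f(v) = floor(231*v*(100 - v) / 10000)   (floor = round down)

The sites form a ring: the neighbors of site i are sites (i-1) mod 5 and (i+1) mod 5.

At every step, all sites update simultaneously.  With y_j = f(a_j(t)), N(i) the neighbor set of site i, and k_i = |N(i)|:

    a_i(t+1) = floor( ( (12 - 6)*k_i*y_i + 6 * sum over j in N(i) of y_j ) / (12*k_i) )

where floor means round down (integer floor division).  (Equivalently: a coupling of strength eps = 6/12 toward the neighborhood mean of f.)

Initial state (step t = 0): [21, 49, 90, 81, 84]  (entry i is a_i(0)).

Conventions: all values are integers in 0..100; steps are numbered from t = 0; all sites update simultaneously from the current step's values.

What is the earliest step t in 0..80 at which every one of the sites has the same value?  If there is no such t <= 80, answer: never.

Answer: 3
Key observation: Synchronization is absorbing here: once all sites are equal they stay equal, and step 3 is the first all-equal step.

Derivation:
t=0: [21, 49, 90, 81, 84]  (not all equal)
t=1: [41, 43, 33, 30, 33]  (not all equal)
t=2: [54, 54, 51, 49, 51]  (not all equal)
t=3: [57, 57, 57, 57, 57]  (all equal)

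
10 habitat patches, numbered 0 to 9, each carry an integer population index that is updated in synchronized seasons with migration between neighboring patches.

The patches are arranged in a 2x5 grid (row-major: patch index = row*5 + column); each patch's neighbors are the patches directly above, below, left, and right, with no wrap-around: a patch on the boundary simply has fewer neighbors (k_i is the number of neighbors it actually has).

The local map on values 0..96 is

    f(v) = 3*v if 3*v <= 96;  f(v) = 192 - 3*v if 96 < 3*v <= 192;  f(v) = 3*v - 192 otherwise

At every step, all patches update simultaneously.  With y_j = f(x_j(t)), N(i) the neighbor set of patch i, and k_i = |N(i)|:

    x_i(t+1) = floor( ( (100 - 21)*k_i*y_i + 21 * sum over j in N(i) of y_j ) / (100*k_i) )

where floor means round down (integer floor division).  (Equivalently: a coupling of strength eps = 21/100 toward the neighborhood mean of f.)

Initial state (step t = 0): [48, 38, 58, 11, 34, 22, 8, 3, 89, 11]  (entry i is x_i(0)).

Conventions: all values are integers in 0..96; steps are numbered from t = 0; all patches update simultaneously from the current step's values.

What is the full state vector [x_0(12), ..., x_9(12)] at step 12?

Simulating step by step:
t=0: [48, 38, 58, 11, 34, 22, 8, 3, 89, 11]
t=1: [53, 67, 22, 38, 78, 59, 29, 15, 64, 43]
t=2: [28, 20, 61, 69, 47, 24, 73, 46, 13, 54]
t=3: [80, 55, 16, 18, 45, 68, 34, 47, 37, 33]
t=4: [42, 34, 47, 55, 60, 23, 77, 55, 77, 87]
t=5: [68, 82, 50, 28, 19, 65, 43, 30, 39, 59]
t=6: [15, 50, 49, 78, 55, 10, 60, 83, 72, 25]
t=7: [43, 40, 45, 39, 33, 29, 18, 50, 31, 64]
t=8: [66, 69, 58, 76, 81, 81, 56, 47, 81, 19]
t=9: [11, 15, 21, 36, 50, 43, 27, 46, 50, 55]
t=10: [37, 47, 62, 76, 44, 61, 75, 55, 44, 30]
t=11: [70, 48, 12, 37, 60, 19, 32, 28, 58, 83]
t=12: [25, 48, 43, 68, 23, 57, 89, 76, 29, 48]

Answer: [25, 48, 43, 68, 23, 57, 89, 76, 29, 48]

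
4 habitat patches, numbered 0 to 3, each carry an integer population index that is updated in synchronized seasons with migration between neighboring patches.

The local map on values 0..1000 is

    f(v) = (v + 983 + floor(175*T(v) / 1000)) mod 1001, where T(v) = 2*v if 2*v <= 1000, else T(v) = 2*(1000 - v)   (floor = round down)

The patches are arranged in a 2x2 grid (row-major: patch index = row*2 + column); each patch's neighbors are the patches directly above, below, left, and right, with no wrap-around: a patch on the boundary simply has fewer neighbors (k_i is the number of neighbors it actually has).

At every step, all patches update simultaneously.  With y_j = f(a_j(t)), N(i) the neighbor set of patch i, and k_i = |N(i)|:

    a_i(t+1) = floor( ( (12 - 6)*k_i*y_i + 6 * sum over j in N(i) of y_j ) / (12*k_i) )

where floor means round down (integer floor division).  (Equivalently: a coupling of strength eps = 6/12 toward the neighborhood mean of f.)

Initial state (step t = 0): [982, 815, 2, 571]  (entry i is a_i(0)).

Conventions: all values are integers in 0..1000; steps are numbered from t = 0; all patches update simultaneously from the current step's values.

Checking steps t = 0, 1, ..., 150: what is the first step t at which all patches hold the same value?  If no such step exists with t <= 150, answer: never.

Answer: 7
Key observation: Synchronization is absorbing here: once all patches are equal they stay equal, and step 7 is the first all-equal step.

Derivation:
t=0: [982, 815, 2, 571]  (not all equal)
t=1: [946, 848, 910, 813]  (not all equal)
t=2: [924, 893, 913, 881]  (not all equal)
t=3: [925, 915, 921, 911]  (not all equal)
t=4: [930, 927, 929, 926]  (not all equal)
t=5: [935, 934, 934, 933]  (not all equal)
t=6: [939, 938, 938, 938]  (not all equal)
t=7: [941, 941, 941, 941]  (all equal)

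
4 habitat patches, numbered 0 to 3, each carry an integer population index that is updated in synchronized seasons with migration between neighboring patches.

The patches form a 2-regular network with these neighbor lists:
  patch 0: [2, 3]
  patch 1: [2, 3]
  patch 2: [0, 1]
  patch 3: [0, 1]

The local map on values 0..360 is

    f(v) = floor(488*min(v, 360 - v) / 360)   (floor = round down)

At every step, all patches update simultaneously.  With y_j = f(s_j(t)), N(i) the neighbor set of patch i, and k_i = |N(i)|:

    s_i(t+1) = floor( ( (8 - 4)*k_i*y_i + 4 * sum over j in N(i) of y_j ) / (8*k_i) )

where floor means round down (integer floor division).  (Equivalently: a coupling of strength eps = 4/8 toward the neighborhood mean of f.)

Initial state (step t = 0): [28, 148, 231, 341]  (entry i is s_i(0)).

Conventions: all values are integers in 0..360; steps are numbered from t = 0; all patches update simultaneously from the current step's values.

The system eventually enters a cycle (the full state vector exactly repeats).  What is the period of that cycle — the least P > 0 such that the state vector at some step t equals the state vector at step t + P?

Answer: 16
Key observation: The state at step 28, [223, 223, 223, 223], reappears at step 44 — and no state repeats earlier — so the cycle the system enters has period 16.

Derivation:
t=0: [28, 148, 231, 341]
t=1: [68, 149, 146, 71]
t=2: [119, 173, 171, 121]
t=3: [179, 215, 214, 180]
t=4: [231, 208, 208, 231]
t=5: [182, 198, 198, 182]
t=6: [235, 224, 224, 235]
t=7: [172, 180, 180, 172]
t=8: [235, 241, 241, 235]
t=9: [167, 163, 163, 167]
t=10: [224, 221, 221, 224]
t=11: [185, 187, 187, 185]
t=12: [236, 234, 234, 236]
t=13: [168, 169, 169, 168]
t=14: [227, 228, 228, 227]
t=15: [179, 178, 178, 179]
t=16: [241, 241, 241, 241]
t=17: [161, 161, 161, 161]
t=18: [218, 218, 218, 218]
t=19: [192, 192, 192, 192]
t=20: [227, 227, 227, 227]
t=21: [180, 180, 180, 180]
t=22: [244, 244, 244, 244]
t=23: [157, 157, 157, 157]
t=24: [212, 212, 212, 212]
t=25: [200, 200, 200, 200]
t=26: [216, 216, 216, 216]
t=27: [195, 195, 195, 195]
t=28: [223, 223, 223, 223]
t=29: [185, 185, 185, 185]
t=30: [237, 237, 237, 237]
t=31: [166, 166, 166, 166]
t=32: [225, 225, 225, 225]
t=33: [183, 183, 183, 183]
t=34: [239, 239, 239, 239]
t=35: [164, 164, 164, 164]
t=36: [222, 222, 222, 222]
t=37: [187, 187, 187, 187]
t=38: [234, 234, 234, 234]
t=39: [170, 170, 170, 170]
t=40: [230, 230, 230, 230]
t=41: [176, 176, 176, 176]
t=42: [238, 238, 238, 238]
t=43: [165, 165, 165, 165]
t=44: [223, 223, 223, 223]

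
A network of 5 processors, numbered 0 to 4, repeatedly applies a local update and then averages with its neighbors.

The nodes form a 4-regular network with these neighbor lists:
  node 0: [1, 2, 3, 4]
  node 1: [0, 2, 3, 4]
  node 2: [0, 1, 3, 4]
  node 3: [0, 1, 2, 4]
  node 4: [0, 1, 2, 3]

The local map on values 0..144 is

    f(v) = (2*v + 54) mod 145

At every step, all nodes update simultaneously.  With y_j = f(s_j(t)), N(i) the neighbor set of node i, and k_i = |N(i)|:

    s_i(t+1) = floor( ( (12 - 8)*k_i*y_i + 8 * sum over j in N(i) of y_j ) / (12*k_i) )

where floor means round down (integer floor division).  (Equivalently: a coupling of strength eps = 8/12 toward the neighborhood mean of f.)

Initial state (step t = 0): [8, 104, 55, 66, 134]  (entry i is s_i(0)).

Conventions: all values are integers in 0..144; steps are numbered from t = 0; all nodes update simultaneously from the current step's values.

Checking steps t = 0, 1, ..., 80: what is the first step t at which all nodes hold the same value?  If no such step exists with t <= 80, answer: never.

Answer: 4
Key observation: Synchronization is absorbing here: once all nodes are equal they stay equal, and step 4 is the first all-equal step.

Derivation:
t=0: [8, 104, 55, 66, 134]  (not all equal)
t=1: [58, 66, 49, 53, 51]  (not all equal)
t=2: [20, 23, 17, 19, 18]  (not all equal)
t=3: [93, 94, 92, 92, 92]  (not all equal)
t=4: [94, 94, 94, 94, 94]  (all equal)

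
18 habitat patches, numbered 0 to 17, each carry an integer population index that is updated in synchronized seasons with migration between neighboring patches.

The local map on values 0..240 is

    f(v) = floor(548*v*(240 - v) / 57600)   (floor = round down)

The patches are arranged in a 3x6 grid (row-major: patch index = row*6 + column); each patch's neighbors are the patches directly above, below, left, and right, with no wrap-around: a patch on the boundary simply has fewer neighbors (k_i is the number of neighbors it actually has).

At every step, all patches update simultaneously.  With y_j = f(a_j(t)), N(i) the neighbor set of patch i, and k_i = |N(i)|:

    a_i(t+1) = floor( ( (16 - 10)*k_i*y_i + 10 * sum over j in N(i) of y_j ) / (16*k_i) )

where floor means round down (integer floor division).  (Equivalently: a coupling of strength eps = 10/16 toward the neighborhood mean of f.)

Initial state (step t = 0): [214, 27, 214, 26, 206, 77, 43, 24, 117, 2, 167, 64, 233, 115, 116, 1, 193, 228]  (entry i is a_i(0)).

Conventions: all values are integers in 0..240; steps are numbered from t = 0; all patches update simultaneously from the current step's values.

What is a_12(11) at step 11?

Answer: a_12(11) = 135

Derivation:
t=0: [214, 27, 214, 26, 206, 77, 43, 24, 117, 2, 167, 64, 233, 115, 116, 1, 193, 228]
t=1: [61, 52, 69, 44, 84, 98, 54, 81, 88, 49, 84, 94, 73, 92, 108, 47, 62, 70]
t=2: [97, 105, 104, 98, 116, 128, 106, 115, 119, 98, 116, 125, 113, 125, 121, 100, 106, 115]
t=3: [133, 133, 134, 133, 135, 136, 134, 135, 135, 133, 135, 136, 135, 136, 135, 133, 135, 135]
t=4: [135, 134, 134, 134, 134, 134, 134, 134, 134, 134, 134, 134, 134, 134, 134, 134, 134, 134]
t=5: [134, 134, 135, 135, 135, 135, 134, 135, 135, 135, 135, 135, 135, 135, 135, 135, 135, 135]
t=6: [135, 134, 134, 134, 134, 134, 134, 134, 134, 134, 134, 134, 134, 134, 134, 134, 134, 134]
t=7: [134, 134, 135, 135, 135, 135, 134, 135, 135, 135, 135, 135, 135, 135, 135, 135, 135, 135]
t=8: [135, 134, 134, 134, 134, 134, 134, 134, 134, 134, 134, 134, 134, 134, 134, 134, 134, 134]
t=9: [134, 134, 135, 135, 135, 135, 134, 135, 135, 135, 135, 135, 135, 135, 135, 135, 135, 135]
t=10: [135, 134, 134, 134, 134, 134, 134, 134, 134, 134, 134, 134, 134, 134, 134, 134, 134, 134]
t=11: [134, 134, 135, 135, 135, 135, 134, 135, 135, 135, 135, 135, 135, 135, 135, 135, 135, 135]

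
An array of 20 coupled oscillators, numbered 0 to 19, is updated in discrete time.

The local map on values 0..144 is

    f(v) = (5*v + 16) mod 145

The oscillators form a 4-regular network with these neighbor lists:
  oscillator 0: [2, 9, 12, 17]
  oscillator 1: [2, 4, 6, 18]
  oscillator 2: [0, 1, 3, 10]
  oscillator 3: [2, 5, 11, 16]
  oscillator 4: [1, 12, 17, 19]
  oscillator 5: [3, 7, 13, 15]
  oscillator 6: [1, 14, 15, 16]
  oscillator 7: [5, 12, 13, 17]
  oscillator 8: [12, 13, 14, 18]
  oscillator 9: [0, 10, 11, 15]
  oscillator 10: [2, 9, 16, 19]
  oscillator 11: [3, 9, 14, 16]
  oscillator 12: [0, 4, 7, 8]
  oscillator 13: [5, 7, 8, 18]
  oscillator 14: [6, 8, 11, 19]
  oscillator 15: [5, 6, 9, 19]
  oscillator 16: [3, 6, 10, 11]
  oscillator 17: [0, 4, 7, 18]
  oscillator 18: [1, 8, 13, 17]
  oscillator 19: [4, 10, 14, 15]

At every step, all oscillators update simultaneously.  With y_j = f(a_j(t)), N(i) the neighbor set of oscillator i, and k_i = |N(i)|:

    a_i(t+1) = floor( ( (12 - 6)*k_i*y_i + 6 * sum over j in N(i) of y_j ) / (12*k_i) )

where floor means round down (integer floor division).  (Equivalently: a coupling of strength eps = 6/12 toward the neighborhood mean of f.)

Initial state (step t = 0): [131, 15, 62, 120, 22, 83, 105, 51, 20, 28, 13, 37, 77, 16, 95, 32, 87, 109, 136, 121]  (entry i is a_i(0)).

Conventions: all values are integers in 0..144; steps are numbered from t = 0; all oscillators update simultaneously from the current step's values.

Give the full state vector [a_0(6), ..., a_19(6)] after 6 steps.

Simulating step by step:
t=0: [131, 15, 62, 120, 22, 83, 105, 51, 20, 28, 13, 37, 77, 16, 95, 32, 87, 109, 136, 121]
t=1: [81, 93, 55, 49, 109, 106, 77, 122, 105, 37, 53, 42, 112, 110, 67, 52, 42, 120, 111, 57]
t=2: [94, 69, 54, 92, 92, 108, 95, 75, 111, 87, 86, 79, 121, 115, 69, 101, 96, 72, 107, 62]
t=3: [61, 79, 92, 76, 49, 90, 64, 82, 97, 41, 37, 84, 61, 64, 79, 71, 59, 81, 96, 44]
t=4: [50, 93, 59, 64, 104, 61, 66, 97, 65, 59, 56, 41, 59, 59, 86, 71, 36, 108, 76, 92]
t=5: [83, 58, 37, 45, 79, 42, 51, 57, 45, 46, 19, 54, 52, 42, 33, 59, 48, 109, 82, 45]
t=6: [122, 62, 73, 96, 106, 66, 86, 57, 96, 102, 101, 113, 111, 81, 75, 61, 114, 114, 107, 84]

Answer: [122, 62, 73, 96, 106, 66, 86, 57, 96, 102, 101, 113, 111, 81, 75, 61, 114, 114, 107, 84]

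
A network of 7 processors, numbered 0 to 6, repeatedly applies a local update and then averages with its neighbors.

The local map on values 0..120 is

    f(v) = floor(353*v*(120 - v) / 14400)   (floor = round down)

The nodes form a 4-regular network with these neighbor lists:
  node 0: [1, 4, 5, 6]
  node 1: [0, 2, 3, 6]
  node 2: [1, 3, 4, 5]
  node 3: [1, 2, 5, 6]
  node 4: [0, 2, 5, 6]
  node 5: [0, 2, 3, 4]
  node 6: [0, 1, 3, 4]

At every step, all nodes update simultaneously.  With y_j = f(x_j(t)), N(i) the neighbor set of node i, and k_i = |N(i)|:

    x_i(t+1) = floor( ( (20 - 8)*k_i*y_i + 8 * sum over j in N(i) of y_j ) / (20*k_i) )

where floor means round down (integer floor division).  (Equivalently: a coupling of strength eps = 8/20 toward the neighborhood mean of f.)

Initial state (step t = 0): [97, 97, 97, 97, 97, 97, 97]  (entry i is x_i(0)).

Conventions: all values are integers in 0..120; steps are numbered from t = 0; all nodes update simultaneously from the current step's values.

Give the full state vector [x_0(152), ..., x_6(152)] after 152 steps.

Answer: [81, 81, 81, 81, 81, 81, 81]
Key observation: The state at step 12, [81, 81, 81, 81, 81, 81, 81], reappears at step 14: the system is in a cycle of period 2 from step 12 on.  Therefore the state at step 152 equals the state at step 12 + ((152 - 12) mod 2) = 12, which is [81, 81, 81, 81, 81, 81, 81].

Derivation:
t=0: [97, 97, 97, 97, 97, 97, 97]
t=1: [54, 54, 54, 54, 54, 54, 54]
t=2: [87, 87, 87, 87, 87, 87, 87]
t=3: [70, 70, 70, 70, 70, 70, 70]
t=4: [85, 85, 85, 85, 85, 85, 85]
t=5: [72, 72, 72, 72, 72, 72, 72]
t=6: [84, 84, 84, 84, 84, 84, 84]
t=7: [74, 74, 74, 74, 74, 74, 74]
t=8: [83, 83, 83, 83, 83, 83, 83]
t=9: [75, 75, 75, 75, 75, 75, 75]
t=10: [82, 82, 82, 82, 82, 82, 82]
t=11: [76, 76, 76, 76, 76, 76, 76]
t=12: [81, 81, 81, 81, 81, 81, 81]
t=13: [77, 77, 77, 77, 77, 77, 77]
t=14: [81, 81, 81, 81, 81, 81, 81]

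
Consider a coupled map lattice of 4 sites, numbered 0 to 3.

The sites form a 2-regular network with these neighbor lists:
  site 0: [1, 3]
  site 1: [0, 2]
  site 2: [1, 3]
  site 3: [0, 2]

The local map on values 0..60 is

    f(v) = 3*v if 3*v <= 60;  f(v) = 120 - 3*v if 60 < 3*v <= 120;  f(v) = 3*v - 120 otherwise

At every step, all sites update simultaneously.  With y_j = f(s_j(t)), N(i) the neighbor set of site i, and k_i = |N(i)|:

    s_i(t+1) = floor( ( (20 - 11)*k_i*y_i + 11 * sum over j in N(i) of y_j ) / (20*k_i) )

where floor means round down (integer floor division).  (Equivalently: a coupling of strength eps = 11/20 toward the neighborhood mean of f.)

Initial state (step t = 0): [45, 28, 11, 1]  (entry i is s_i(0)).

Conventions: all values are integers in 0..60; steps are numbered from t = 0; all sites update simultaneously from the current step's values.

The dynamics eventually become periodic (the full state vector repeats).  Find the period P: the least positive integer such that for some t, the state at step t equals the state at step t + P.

Answer: 4
Key observation: The state at step 29, [27, 27, 27, 27], reappears at step 33 — and no state repeats earlier — so the cycle the system enters has period 4.

Derivation:
t=0: [45, 28, 11, 1]
t=1: [17, 29, 25, 14]
t=2: [43, 41, 40, 45]
t=3: [9, 3, 4, 9]
t=4: [22, 14, 15, 22]
t=5: [50, 46, 46, 51]
t=6: [27, 21, 22, 28]
t=7: [43, 51, 49, 41]
t=8: [13, 24, 22, 11]
t=9: [39, 47, 46, 40]
t=10: [7, 15, 13, 5]
t=11: [25, 36, 34, 23]
t=12: [37, 22, 25, 40]
t=13: [18, 39, 35, 14]
t=14: [36, 20, 19, 37]
t=15: [24, 45, 44, 23]
t=16: [39, 23, 23, 39]
t=17: [16, 37, 37, 16]
t=18: [37, 19, 19, 37]
t=19: [22, 43, 43, 22]
t=20: [41, 21, 21, 41]
t=21: [17, 42, 42, 17]
t=22: [38, 18, 18, 38]
t=23: [19, 40, 40, 19]
t=24: [41, 15, 15, 41]
t=25: [14, 33, 33, 14]
t=26: [36, 26, 26, 36]
t=27: [20, 33, 33, 20]
t=28: [49, 31, 31, 49]
t=29: [27, 27, 27, 27]
t=30: [39, 39, 39, 39]
t=31: [3, 3, 3, 3]
t=32: [9, 9, 9, 9]
t=33: [27, 27, 27, 27]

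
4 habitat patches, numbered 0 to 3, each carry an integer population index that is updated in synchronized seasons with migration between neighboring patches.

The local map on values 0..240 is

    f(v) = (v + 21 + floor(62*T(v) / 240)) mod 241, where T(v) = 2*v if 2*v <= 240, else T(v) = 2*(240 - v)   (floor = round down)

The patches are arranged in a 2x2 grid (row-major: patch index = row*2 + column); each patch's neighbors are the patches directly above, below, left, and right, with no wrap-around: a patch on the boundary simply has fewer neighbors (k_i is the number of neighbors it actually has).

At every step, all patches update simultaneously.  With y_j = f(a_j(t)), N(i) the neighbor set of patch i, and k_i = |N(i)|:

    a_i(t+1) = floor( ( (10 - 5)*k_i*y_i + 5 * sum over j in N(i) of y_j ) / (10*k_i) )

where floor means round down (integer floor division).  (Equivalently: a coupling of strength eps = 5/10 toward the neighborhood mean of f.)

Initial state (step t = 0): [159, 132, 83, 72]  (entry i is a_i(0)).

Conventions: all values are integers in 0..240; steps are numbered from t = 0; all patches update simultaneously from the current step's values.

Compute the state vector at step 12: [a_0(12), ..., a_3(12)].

Answer: [113, 160, 160, 207]

Derivation:
t=0: [159, 132, 83, 72]
t=1: [199, 191, 160, 153]
t=2: [114, 173, 165, 223]
t=3: [209, 165, 163, 118]
t=4: [114, 163, 162, 211]
t=5: [208, 161, 161, 114]
t=6: [113, 160, 160, 207]
t=7: [207, 160, 160, 113]
t=8: [113, 160, 160, 207]
t=9: [207, 160, 160, 113]
t=10: [113, 160, 160, 207]
t=11: [207, 160, 160, 113]
t=12: [113, 160, 160, 207]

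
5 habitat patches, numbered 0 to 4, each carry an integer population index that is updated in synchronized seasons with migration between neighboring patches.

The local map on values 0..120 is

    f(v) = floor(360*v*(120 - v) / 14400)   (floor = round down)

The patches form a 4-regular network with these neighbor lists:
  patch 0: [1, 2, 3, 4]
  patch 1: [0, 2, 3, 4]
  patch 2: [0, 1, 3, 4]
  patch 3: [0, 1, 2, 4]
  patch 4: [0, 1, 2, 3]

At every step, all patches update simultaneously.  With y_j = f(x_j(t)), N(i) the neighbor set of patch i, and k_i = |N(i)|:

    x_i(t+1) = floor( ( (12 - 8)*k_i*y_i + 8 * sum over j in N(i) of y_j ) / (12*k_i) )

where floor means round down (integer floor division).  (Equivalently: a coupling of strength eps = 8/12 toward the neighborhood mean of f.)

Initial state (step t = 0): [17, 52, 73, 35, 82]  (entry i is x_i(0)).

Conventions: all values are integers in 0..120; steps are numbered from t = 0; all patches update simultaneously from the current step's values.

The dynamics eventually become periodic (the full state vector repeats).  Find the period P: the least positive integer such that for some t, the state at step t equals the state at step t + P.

Answer: 2
Key observation: The state at step 2, [85, 85, 85, 85, 85], reappears at step 4 — and no state repeats earlier — so the cycle the system enters has period 2.

Derivation:
t=0: [17, 52, 73, 35, 82]
t=1: [68, 75, 75, 73, 74]
t=2: [85, 85, 85, 85, 85]
t=3: [74, 74, 74, 74, 74]
t=4: [85, 85, 85, 85, 85]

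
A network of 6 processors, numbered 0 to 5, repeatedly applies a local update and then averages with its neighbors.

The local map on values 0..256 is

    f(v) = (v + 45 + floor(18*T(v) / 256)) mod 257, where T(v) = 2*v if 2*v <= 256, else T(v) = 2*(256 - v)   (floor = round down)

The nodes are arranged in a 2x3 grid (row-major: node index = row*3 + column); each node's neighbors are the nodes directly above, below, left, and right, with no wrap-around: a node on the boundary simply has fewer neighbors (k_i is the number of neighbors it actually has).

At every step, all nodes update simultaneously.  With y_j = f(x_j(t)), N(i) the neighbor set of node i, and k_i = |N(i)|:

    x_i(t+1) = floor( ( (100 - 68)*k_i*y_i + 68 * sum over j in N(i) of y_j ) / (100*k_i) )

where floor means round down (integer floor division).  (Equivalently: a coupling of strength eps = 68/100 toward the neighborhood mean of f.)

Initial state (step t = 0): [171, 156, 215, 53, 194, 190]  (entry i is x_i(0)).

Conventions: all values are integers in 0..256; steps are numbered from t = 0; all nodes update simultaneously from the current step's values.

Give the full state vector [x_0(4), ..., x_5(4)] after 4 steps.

Answer: [208, 162, 203, 145, 141, 140]

Derivation:
t=0: [171, 156, 215, 53, 194, 190]
t=1: [181, 178, 158, 194, 206, 164]
t=2: [238, 177, 223, 159, 159, 144]
t=3: [161, 133, 153, 152, 217, 144]
t=4: [208, 162, 203, 145, 141, 140]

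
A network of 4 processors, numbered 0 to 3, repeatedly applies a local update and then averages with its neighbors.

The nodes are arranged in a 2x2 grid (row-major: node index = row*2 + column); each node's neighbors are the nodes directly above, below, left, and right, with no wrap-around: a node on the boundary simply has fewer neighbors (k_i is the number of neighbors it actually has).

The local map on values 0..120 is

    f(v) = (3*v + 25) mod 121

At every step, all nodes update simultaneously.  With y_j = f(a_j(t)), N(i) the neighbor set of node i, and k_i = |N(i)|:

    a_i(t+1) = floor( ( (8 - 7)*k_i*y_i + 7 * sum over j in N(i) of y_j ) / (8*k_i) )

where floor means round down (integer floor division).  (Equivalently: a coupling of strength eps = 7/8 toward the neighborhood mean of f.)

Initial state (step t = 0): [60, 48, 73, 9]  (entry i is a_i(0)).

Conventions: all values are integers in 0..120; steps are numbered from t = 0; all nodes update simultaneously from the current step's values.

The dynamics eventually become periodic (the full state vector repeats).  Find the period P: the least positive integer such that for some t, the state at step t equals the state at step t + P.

Answer: 5
Key observation: The state at step 19, [90, 24, 24, 90], reappears at step 24 — and no state repeats earlier — so the cycle the system enters has period 5.

Derivation:
t=0: [60, 48, 73, 9]
t=1: [32, 65, 59, 28]
t=2: [78, 60, 57, 92]
t=3: [71, 43, 42, 76]
t=4: [42, 60, 59, 28]
t=5: [75, 71, 70, 85]
t=6: [102, 34, 34, 105]
t=7: [16, 82, 82, 17]
t=8: [34, 68, 68, 34]
t=9: [95, 18, 18, 95]
t=10: [77, 69, 69, 77]
t=11: [98, 26, 26, 98]
t=12: [99, 80, 80, 99]
t=13: [30, 72, 72, 30]
t=14: [119, 115, 115, 119]
t=15: [8, 17, 17, 8]
t=16: [72, 52, 52, 72]
t=17: [67, 112, 112, 67]
t=18: [117, 106, 106, 117]
t=19: [90, 24, 24, 90]
t=20: [91, 58, 58, 91]
t=21: [75, 58, 58, 75]
t=22: [69, 16, 16, 69]
t=23: [77, 106, 106, 77]
t=24: [90, 24, 24, 90]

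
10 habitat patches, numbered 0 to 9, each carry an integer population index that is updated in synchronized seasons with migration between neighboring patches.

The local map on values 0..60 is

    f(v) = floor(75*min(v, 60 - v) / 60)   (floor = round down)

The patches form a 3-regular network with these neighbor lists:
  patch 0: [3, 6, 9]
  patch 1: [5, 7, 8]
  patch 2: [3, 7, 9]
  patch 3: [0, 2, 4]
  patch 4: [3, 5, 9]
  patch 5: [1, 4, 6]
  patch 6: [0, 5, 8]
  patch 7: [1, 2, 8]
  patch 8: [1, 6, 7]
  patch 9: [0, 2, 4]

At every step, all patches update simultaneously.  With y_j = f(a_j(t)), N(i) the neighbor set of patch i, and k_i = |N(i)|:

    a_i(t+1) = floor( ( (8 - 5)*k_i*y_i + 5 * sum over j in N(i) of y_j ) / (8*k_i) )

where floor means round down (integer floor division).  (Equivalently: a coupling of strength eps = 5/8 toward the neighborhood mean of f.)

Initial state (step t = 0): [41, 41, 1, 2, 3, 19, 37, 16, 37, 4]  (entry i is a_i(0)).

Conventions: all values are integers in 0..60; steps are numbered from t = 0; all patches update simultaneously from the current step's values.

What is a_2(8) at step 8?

Simulating step by step:
t=0: [41, 41, 1, 2, 3, 19, 37, 16, 37, 4]
t=1: [15, 23, 6, 6, 7, 19, 25, 18, 25, 7]
t=2: [16, 26, 10, 9, 10, 22, 26, 22, 28, 9]
t=3: [18, 30, 14, 13, 14, 25, 29, 26, 32, 13]
t=4: [22, 34, 19, 17, 19, 30, 31, 30, 35, 17]
t=5: [26, 33, 25, 23, 25, 32, 33, 31, 33, 23]
t=6: [30, 34, 30, 30, 30, 33, 33, 33, 33, 30]
t=7: [36, 32, 36, 37, 36, 33, 33, 33, 32, 37]
t=8: [29, 34, 29, 29, 29, 32, 32, 33, 34, 29]

Answer: a_2(8) = 29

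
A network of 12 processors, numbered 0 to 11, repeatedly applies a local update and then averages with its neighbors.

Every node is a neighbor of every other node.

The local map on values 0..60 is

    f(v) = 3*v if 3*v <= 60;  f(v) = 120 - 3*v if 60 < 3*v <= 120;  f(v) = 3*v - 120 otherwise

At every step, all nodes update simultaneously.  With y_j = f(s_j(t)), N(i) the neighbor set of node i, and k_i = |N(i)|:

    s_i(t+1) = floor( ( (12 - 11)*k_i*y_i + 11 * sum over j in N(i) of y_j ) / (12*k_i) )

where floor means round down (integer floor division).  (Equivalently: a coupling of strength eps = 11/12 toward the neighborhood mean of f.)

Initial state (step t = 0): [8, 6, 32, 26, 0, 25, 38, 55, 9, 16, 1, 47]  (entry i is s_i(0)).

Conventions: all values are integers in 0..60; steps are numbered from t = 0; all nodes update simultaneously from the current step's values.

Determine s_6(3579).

Answer: s_6(3579) = 15
Key observation: The state at step 2, [45, 45, 45, 45, 45, 45, 45, 45, 45, 45, 45, 45], reappears at step 4: the system is in a cycle of period 2 from step 2 on.  Therefore the state at step 3579 equals the state at step 2 + ((3579 - 2) mod 2) = 3, which is [15, 15, 15, 15, 15, 15, 15, 15, 15, 15, 15, 15].

Derivation:
t=0: [8, 6, 32, 26, 0, 25, 38, 55, 9, 16, 1, 47]
t=1: [25, 25, 25, 25, 25, 25, 25, 25, 25, 25, 25, 25]
t=2: [45, 45, 45, 45, 45, 45, 45, 45, 45, 45, 45, 45]
t=3: [15, 15, 15, 15, 15, 15, 15, 15, 15, 15, 15, 15]
t=4: [45, 45, 45, 45, 45, 45, 45, 45, 45, 45, 45, 45]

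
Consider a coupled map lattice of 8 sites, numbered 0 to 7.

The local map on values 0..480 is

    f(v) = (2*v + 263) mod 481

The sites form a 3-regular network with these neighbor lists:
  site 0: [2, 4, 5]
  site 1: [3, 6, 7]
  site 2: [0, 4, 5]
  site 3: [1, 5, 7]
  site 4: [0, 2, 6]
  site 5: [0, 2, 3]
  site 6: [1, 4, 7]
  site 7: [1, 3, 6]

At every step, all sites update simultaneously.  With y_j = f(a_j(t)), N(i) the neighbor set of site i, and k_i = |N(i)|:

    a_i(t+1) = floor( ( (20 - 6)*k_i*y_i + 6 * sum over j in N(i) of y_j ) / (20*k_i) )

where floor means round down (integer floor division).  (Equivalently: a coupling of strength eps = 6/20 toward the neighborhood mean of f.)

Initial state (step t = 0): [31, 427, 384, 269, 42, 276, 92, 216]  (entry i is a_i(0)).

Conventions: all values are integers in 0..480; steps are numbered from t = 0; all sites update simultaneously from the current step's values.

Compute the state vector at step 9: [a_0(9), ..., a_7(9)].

Answer: [114, 226, 151, 147, 373, 58, 406, 324]

Derivation:
t=0: [31, 427, 384, 269, 42, 276, 92, 216]
t=1: [302, 206, 148, 294, 327, 305, 384, 242]
t=2: [360, 206, 176, 344, 358, 357, 137, 249]
t=3: [31, 216, 99, 377, 33, 73, 88, 268]
t=4: [347, 231, 429, 132, 352, 370, 393, 293]
t=5: [353, 220, 163, 97, 75, 96, 122, 295]
t=6: [102, 240, 163, 424, 303, 375, 118, 330]
t=7: [381, 244, 166, 179, 330, 108, 121, 352]
t=8: [147, 205, 178, 173, 329, 367, 88, 46]
t=9: [114, 226, 151, 147, 373, 58, 406, 324]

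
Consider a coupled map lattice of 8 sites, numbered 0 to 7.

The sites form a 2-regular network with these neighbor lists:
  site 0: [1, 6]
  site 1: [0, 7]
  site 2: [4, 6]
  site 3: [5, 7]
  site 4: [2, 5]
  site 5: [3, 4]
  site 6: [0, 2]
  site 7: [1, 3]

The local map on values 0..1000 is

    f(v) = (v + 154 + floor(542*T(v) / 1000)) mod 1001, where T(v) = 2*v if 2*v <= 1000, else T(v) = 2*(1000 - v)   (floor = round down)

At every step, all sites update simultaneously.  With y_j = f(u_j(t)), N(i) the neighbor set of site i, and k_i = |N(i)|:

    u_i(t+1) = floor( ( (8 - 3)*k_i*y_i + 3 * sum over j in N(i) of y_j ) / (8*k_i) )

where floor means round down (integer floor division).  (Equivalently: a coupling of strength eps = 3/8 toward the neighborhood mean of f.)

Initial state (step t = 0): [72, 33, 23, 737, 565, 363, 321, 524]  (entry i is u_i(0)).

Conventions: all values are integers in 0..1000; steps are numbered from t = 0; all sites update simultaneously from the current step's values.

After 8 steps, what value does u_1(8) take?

Simulating step by step:
t=0: [72, 33, 23, 737, 565, 363, 321, 524]
t=1: [385, 231, 315, 316, 326, 637, 608, 194]
t=2: [751, 680, 697, 646, 706, 422, 446, 620]
t=3: [157, 178, 159, 154, 150, 87, 117, 182]
t=4: [473, 517, 464, 459, 445, 385, 429, 520]
t=5: [131, 182, 98, 283, 251, 632, 77, 177]
t=6: [425, 511, 409, 596, 524, 380, 343, 565]
t=7: [222, 163, 201, 328, 298, 661, 550, 189]
t=8: [513, 526, 538, 659, 625, 415, 341, 591]

Answer: u_1(8) = 526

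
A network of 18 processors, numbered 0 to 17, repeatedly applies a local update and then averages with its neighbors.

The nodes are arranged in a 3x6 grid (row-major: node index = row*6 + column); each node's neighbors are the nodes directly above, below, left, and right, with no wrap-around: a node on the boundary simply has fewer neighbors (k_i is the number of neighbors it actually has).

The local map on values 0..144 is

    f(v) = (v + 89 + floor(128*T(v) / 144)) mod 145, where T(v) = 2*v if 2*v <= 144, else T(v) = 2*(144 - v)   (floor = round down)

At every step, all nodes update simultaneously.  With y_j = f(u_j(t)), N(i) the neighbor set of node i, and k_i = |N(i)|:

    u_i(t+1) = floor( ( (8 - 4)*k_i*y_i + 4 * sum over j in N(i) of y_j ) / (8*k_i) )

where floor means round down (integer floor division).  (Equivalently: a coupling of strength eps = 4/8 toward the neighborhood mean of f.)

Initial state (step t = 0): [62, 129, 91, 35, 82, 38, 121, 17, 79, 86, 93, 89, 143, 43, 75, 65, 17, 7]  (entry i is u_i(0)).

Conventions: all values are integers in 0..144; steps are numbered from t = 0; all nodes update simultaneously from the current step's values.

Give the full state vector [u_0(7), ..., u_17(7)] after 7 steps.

Answer: [112, 112, 112, 112, 112, 112, 111, 112, 112, 113, 113, 112, 111, 112, 113, 113, 113, 113]

Derivation:
t=0: [62, 129, 91, 35, 82, 38, 121, 17, 79, 86, 93, 89, 143, 43, 75, 65, 17, 7]
t=1: [109, 113, 110, 86, 104, 91, 109, 118, 136, 120, 130, 112, 86, 92, 124, 130, 127, 120]
t=2: [114, 112, 113, 123, 119, 122, 116, 110, 100, 105, 103, 111, 127, 121, 104, 100, 100, 106]
t=3: [110, 112, 112, 108, 108, 107, 108, 113, 118, 117, 117, 113, 104, 108, 117, 120, 120, 117]
t=4: [114, 112, 112, 114, 114, 115, 115, 112, 109, 109, 109, 111, 117, 114, 109, 107, 107, 109]
t=5: [111, 111, 112, 111, 111, 111, 110, 112, 114, 114, 114, 113, 109, 111, 114, 115, 115, 114]
t=6: [113, 112, 112, 112, 112, 112, 113, 112, 111, 111, 111, 111, 114, 112, 111, 110, 110, 111]
t=7: [112, 112, 112, 112, 112, 112, 111, 112, 112, 113, 113, 112, 111, 112, 113, 113, 113, 113]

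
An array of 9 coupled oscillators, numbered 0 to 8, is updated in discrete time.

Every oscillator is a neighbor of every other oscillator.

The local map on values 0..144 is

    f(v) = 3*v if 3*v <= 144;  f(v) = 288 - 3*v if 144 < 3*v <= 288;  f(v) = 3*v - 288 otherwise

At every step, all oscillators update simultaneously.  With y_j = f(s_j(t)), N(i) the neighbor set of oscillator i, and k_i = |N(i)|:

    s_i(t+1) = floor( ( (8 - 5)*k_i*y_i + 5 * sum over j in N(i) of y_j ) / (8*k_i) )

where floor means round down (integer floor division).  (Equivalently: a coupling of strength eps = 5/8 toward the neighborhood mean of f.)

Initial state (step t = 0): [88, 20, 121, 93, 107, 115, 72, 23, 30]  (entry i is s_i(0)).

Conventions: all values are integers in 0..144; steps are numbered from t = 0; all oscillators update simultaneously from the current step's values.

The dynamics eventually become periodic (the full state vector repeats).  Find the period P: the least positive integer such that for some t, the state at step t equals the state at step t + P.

Simulating step by step:
t=0: [88, 20, 121, 93, 107, 115, 72, 23, 30]
t=1: [45, 56, 60, 40, 48, 55, 59, 58, 64]
t=2: [123, 119, 115, 119, 126, 120, 116, 117, 112]
t=3: [71, 68, 64, 68, 74, 68, 65, 66, 61]
t=4: [82, 85, 89, 85, 80, 85, 88, 87, 91]
t=5: [34, 31, 27, 31, 35, 31, 28, 29, 26]
t=6: [94, 91, 87, 91, 94, 91, 88, 89, 86]
t=7: [14, 16, 20, 16, 14, 16, 19, 18, 21]
t=8: [48, 50, 53, 50, 48, 50, 53, 52, 54]
t=9: [137, 136, 133, 136, 137, 136, 133, 134, 132]
t=10: [118, 117, 114, 117, 118, 117, 114, 115, 114]
t=11: [61, 60, 58, 60, 61, 60, 58, 59, 58]
t=12: [108, 109, 110, 109, 108, 109, 110, 110, 110]
t=13: [38, 39, 40, 39, 38, 39, 40, 40, 40]
t=14: [116, 117, 118, 117, 116, 117, 118, 118, 118]
t=15: [62, 63, 64, 63, 62, 63, 64, 64, 64]
t=16: [99, 98, 97, 98, 99, 98, 97, 97, 97]
t=17: [6, 5, 4, 5, 6, 5, 4, 4, 4]
t=18: [15, 14, 13, 14, 15, 14, 13, 13, 13]
t=19: [42, 41, 40, 41, 42, 41, 40, 40, 40]
t=20: [123, 122, 121, 122, 123, 122, 121, 121, 121]
t=21: [78, 77, 76, 77, 78, 77, 76, 76, 76]
t=22: [56, 57, 58, 57, 56, 57, 58, 58, 58]
t=23: [117, 116, 115, 116, 117, 116, 115, 115, 115]
t=24: [60, 59, 58, 59, 60, 59, 58, 58, 58]
t=25: [110, 111, 112, 111, 110, 111, 112, 112, 112]
t=26: [44, 45, 46, 45, 44, 45, 46, 46, 46]
t=27: [134, 135, 136, 135, 134, 135, 136, 136, 136]
t=28: [116, 117, 118, 117, 116, 117, 118, 118, 118]

Answer: 14
Key observation: The state at step 14, [116, 117, 118, 117, 116, 117, 118, 118, 118], reappears at step 28 — and no state repeats earlier — so the cycle the system enters has period 14.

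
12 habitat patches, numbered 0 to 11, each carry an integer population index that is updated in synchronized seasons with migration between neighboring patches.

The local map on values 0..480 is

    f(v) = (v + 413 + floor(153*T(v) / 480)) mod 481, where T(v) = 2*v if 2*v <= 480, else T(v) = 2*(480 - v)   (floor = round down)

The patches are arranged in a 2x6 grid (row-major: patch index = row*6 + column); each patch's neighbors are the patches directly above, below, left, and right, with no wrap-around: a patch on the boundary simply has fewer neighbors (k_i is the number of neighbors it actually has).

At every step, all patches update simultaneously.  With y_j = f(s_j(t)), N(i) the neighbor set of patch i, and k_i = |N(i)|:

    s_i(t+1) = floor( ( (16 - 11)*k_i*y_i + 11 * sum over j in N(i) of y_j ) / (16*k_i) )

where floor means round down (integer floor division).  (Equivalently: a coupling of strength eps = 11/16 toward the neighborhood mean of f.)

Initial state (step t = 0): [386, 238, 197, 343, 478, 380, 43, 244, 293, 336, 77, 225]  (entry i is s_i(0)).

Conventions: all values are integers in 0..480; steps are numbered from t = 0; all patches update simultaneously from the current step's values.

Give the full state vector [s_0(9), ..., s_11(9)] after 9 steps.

Simulating step by step:
t=0: [386, 238, 197, 343, 478, 380, 43, 244, 293, 336, 77, 225]
t=1: [228, 319, 314, 347, 310, 361, 242, 254, 322, 287, 263, 242]
t=2: [328, 336, 354, 352, 353, 347, 319, 339, 345, 347, 337, 342]
t=3: [356, 360, 363, 364, 363, 363, 356, 358, 363, 362, 362, 361]
t=4: [367, 367, 368, 369, 369, 368, 367, 367, 368, 369, 368, 368]
t=5: [371, 371, 371, 371, 371, 371, 371, 371, 371, 371, 371, 371]
t=6: [372, 372, 372, 372, 372, 372, 372, 372, 372, 372, 372, 372]
t=7: [372, 372, 372, 372, 372, 372, 372, 372, 372, 372, 372, 372]
t=8: [372, 372, 372, 372, 372, 372, 372, 372, 372, 372, 372, 372]
t=9: [372, 372, 372, 372, 372, 372, 372, 372, 372, 372, 372, 372]

Answer: [372, 372, 372, 372, 372, 372, 372, 372, 372, 372, 372, 372]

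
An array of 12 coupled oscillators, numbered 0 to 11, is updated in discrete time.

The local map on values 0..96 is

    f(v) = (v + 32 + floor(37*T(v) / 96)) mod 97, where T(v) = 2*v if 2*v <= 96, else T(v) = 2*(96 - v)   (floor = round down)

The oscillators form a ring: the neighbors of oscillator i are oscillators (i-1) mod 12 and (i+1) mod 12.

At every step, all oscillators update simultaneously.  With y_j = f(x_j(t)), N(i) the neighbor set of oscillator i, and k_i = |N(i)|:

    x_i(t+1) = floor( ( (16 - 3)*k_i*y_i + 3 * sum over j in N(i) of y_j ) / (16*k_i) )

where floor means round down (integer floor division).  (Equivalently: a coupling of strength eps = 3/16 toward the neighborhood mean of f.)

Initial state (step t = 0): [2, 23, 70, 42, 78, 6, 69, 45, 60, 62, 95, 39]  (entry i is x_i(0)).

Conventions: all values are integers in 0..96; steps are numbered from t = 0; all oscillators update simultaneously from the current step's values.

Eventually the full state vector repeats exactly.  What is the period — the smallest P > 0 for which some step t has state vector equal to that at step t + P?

Simulating step by step:
t=0: [2, 23, 70, 42, 78, 6, 69, 45, 60, 62, 95, 39]
t=1: [35, 64, 27, 12, 25, 38, 24, 15, 21, 23, 26, 9]
t=2: [82, 34, 71, 57, 66, 15, 65, 60, 68, 72, 74, 54]
t=3: [32, 79, 31, 22, 27, 51, 26, 22, 23, 24, 24, 21]
t=4: [80, 38, 78, 72, 72, 30, 71, 70, 72, 73, 73, 71]
t=5: [24, 6, 23, 25, 30, 73, 30, 25, 25, 25, 25, 25]
t=6: [71, 47, 69, 76, 78, 36, 78, 76, 76, 76, 76, 75]
t=7: [24, 19, 23, 25, 32, 82, 32, 26, 26, 26, 26, 25]
t=8: [73, 66, 71, 76, 81, 38, 81, 78, 78, 78, 77, 76]
t=9: [25, 24, 25, 26, 24, 6, 24, 26, 26, 26, 26, 25]
t=10: [75, 74, 76, 77, 71, 48, 71, 77, 78, 78, 77, 76]
t=11: [25, 25, 25, 25, 24, 20, 24, 25, 26, 26, 26, 26]
t=12: [76, 76, 76, 75, 73, 68, 73, 76, 77, 78, 78, 77]
t=13: [26, 26, 26, 25, 25, 24, 25, 25, 26, 26, 26, 26]
t=14: [78, 78, 77, 76, 75, 74, 75, 76, 77, 78, 78, 78]
t=15: [26, 26, 26, 26, 25, 25, 25, 26, 26, 26, 26, 26]
t=16: [78, 78, 78, 77, 76, 76, 76, 77, 78, 78, 78, 78]
t=17: [26, 26, 26, 26, 26, 26, 26, 26, 26, 26, 26, 26]
t=18: [78, 78, 78, 78, 78, 78, 78, 78, 78, 78, 78, 78]
t=19: [26, 26, 26, 26, 26, 26, 26, 26, 26, 26, 26, 26]

Answer: 2
Key observation: The state at step 17, [26, 26, 26, 26, 26, 26, 26, 26, 26, 26, 26, 26], reappears at step 19 — and no state repeats earlier — so the cycle the system enters has period 2.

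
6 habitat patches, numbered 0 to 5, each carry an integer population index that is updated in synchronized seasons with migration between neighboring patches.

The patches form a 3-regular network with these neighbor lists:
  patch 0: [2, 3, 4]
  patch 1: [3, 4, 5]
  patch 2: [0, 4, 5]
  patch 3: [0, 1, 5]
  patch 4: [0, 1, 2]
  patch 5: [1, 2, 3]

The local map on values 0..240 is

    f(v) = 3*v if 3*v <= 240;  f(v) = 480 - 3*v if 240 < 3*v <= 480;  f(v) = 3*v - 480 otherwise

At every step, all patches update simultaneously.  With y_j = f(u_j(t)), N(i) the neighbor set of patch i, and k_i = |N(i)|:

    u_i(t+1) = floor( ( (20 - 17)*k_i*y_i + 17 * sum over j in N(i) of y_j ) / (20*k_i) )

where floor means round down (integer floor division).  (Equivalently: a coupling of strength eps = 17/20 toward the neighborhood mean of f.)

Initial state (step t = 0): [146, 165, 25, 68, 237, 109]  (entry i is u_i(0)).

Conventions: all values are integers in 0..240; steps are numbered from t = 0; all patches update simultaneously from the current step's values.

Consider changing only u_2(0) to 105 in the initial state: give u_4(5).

Answer: u_4(5) = 191
Key observation: This trace re-runs the system from the modified initial state.

Derivation:
t=0: [146, 165, 105, 68, 237, 109]
t=1: [176, 168, 145, 90, 97, 131]
t=2: [133, 141, 98, 76, 61, 92]
t=3: [181, 182, 160, 131, 119, 164]
t=4: [68, 72, 56, 53, 55, 45]
t=5: [170, 162, 168, 181, 191, 174]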